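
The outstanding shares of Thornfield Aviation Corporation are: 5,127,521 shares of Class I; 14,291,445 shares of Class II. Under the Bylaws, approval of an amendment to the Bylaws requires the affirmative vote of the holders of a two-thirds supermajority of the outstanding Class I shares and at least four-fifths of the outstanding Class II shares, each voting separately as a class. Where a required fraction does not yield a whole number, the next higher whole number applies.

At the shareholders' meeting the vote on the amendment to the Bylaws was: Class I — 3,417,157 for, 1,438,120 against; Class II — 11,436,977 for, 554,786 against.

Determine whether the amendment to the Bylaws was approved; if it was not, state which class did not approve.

Not approved — the Class I shares did not give the required vote.

Class I: 2/3 of 5127521 = 3418347.33, rounded up to 3418348; 3,418,348 required, 3,417,157 in favor — not approved.
Class II: 4/5 of 14291445 = 11433156; 11,433,156 required, 11,436,977 in favor — approved.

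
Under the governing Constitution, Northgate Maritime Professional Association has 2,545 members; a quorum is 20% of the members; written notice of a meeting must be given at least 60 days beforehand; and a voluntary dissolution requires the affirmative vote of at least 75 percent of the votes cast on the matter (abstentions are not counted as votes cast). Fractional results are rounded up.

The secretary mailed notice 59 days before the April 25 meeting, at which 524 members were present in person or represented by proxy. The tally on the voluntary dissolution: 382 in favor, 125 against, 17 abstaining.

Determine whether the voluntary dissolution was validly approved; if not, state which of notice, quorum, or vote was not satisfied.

Notice: 59 days given; 60 required. Not satisfied.
Quorum: 20% of 2,545 = 509; 524 present. Satisfied.
Vote: requires three-fourths of the votes cast (524 − 17 abstaining = 507); 3/4 of 507 = 380.25, rounded up to 381, so 381 needed; 382 in favor. Satisfied.

Invalid — notice requirement not satisfied.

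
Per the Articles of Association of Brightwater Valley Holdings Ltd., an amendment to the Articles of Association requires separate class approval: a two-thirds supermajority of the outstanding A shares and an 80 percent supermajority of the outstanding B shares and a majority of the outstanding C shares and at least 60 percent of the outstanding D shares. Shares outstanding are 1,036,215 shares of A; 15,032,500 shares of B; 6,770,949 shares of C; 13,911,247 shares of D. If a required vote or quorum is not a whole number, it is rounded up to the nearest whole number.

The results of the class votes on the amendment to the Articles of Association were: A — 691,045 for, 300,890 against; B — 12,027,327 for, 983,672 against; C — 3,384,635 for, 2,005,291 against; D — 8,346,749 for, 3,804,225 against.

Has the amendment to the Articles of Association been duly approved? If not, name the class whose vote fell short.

Not approved — the C shares did not give the required vote.

A: 2/3 of 1036215 = 690810; 690,810 required, 691,045 in favor — approved.
B: 4/5 of 15032500 = 12026000; 12,026,000 required, 12,027,327 in favor — approved.
C: a majority of 6770949 is 3385475; 3,385,475 required, 3,384,635 in favor — not approved.
D: 3/5 of 13911247 = 8346748.20, rounded up to 8346749; 8,346,749 required, 8,346,749 in favor — approved.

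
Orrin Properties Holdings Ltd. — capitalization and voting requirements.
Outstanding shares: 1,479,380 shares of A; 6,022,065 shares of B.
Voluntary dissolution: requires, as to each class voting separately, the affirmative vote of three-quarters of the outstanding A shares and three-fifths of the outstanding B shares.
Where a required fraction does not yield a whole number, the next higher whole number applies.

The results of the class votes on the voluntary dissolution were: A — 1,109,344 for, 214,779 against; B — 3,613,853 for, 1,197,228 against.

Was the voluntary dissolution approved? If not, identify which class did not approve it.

A: 3/4 of 1479380 = 1109535; 1,109,535 required, 1,109,344 in favor — not approved.
B: 3/5 of 6022065 = 3613239; 3,613,239 required, 3,613,853 in favor — approved.

Not approved — the A shares did not give the required vote.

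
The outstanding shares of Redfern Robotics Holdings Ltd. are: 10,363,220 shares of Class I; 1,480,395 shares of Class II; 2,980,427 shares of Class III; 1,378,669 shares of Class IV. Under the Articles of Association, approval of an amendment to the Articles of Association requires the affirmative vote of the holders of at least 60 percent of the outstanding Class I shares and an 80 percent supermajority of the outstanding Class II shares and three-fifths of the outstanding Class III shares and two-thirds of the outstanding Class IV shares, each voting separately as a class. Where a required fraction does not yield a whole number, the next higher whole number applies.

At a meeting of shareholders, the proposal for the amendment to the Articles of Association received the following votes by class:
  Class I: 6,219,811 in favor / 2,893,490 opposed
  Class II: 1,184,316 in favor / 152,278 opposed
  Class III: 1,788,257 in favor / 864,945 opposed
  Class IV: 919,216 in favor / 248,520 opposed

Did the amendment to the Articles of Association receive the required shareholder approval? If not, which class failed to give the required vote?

Class I: 3/5 of 10363220 = 6217932; 6,217,932 required, 6,219,811 in favor — approved.
Class II: 4/5 of 1480395 = 1184316; 1,184,316 required, 1,184,316 in favor — approved.
Class III: 3/5 of 2980427 = 1788256.20, rounded up to 1788257; 1,788,257 required, 1,788,257 in favor — approved.
Class IV: 2/3 of 1378669 = 919112.67, rounded up to 919113; 919,113 required, 919,216 in favor — approved.

Approved — every class gave the required vote.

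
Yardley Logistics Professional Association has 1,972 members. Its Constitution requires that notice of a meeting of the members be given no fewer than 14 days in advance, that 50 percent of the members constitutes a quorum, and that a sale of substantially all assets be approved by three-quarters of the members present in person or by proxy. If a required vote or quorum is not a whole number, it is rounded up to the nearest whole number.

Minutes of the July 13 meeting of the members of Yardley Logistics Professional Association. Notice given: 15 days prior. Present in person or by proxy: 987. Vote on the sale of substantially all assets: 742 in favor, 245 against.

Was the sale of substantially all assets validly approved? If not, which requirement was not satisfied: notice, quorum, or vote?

Notice: 15 days given; 14 required. Satisfied.
Quorum: 50% of 1,972 = 986; 987 present. Satisfied.
Vote: requires three-fourths of those present (987); 3/4 of 987 = 740.25, rounded up to 741, so 741 needed; 742 in favor. Satisfied.

Valid — all requirements satisfied.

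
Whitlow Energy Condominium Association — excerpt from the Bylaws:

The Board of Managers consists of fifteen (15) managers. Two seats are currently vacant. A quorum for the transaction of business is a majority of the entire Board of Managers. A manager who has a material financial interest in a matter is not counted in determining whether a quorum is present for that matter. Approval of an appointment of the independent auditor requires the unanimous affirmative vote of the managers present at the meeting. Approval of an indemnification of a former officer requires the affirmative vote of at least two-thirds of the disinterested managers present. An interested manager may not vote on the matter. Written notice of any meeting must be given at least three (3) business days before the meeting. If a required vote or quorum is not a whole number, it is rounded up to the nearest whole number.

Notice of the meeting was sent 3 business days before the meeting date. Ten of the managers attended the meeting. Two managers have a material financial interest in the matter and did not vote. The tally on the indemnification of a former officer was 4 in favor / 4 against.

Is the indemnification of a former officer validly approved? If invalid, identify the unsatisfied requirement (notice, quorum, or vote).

Invalid — vote requirement not satisfied.

Notice: 3 business days given; 3 required (3 ≥ 3). Satisfied.
Quorum: 10 present, but the 2 interested managers do not count, leaving 8. Quorum is 8. Satisfied.
Vote: the indemnification of a former officer requires two-thirds of the disinterested managers present (10 − 2 = 8). 2/3 of 8 = 5.33, rounded up to 6, so 6 affirmative votes are needed; 4 voted in favor. Not satisfied.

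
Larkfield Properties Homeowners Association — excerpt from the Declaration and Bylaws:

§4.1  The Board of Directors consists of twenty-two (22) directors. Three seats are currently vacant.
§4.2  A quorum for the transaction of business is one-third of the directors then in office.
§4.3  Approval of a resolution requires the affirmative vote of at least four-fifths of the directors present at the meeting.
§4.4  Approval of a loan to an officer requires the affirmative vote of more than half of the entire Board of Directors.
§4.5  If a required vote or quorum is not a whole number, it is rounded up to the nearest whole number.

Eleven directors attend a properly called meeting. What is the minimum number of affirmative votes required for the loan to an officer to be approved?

12

The loan to an officer requires a majority of the entire Board of Directors (22).
A majority of 22 is 12.
(Only 11 can vote, so the loan to an officer cannot pass at this meeting, but the required vote is still 12.)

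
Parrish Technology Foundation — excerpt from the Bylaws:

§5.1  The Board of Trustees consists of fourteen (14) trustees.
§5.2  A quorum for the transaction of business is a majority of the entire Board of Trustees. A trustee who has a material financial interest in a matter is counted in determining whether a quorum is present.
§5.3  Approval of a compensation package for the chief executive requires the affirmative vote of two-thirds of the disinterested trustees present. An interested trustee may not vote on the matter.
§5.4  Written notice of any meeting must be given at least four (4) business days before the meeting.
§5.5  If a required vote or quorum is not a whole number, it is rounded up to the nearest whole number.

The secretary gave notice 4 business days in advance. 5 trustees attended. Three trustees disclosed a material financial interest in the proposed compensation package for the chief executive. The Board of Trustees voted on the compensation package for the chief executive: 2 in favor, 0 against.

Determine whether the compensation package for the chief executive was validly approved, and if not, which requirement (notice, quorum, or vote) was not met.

Invalid — quorum requirement not satisfied.

Notice: 4 business days given; 4 required (4 ≥ 4). Satisfied.
Quorum: 5 present (interested trustees count toward quorum); quorum is 8. Not satisfied.
Vote: the compensation package for the chief executive requires two-thirds of the disinterested trustees present (5 − 3 = 2). 2/3 of 2 = 1.33, rounded up to 2, so 2 affirmative votes are needed; 2 voted in favor. Satisfied. (Moot — without a quorum no business can be validly transacted.)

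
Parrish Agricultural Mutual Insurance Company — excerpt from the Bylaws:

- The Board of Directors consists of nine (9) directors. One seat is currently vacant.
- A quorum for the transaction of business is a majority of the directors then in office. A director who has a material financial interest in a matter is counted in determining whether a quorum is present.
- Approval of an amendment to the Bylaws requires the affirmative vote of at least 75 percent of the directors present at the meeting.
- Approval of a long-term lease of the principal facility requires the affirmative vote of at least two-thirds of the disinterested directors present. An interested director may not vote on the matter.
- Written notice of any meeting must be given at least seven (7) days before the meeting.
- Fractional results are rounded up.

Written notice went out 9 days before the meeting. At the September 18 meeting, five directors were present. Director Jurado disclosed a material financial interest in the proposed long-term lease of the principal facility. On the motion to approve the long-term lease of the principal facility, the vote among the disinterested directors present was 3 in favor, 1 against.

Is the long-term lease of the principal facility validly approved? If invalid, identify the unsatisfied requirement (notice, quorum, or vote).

Notice: 9 days given; 7 required (9 ≥ 7). Satisfied.
Quorum: 5 present (interested directors count toward quorum); quorum is 5. Satisfied.
Vote: the long-term lease of the principal facility requires two-thirds of the disinterested directors present (5 − 1 = 4). 2/3 of 4 = 2.67, rounded up to 3, so 3 affirmative votes are needed; 3 voted in favor. Satisfied.

Valid — all requirements satisfied.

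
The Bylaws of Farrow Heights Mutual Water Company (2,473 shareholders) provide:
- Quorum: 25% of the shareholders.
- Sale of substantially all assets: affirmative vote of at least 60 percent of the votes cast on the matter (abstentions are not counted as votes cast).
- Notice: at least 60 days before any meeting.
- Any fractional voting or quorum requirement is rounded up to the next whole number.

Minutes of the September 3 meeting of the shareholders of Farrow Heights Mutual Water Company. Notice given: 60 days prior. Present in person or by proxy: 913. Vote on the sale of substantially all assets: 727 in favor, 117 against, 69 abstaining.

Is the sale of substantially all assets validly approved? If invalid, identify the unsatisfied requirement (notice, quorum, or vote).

Notice: 60 days given; 60 required. Satisfied.
Quorum: 25% of 2,473 = 618.25, rounded up to 619; 913 present. Satisfied.
Vote: requires three-fifths of the votes cast (913 − 69 abstaining = 844); 3/5 of 844 = 506.40, rounded up to 507, so 507 needed; 727 in favor. Satisfied.

Valid — all requirements satisfied.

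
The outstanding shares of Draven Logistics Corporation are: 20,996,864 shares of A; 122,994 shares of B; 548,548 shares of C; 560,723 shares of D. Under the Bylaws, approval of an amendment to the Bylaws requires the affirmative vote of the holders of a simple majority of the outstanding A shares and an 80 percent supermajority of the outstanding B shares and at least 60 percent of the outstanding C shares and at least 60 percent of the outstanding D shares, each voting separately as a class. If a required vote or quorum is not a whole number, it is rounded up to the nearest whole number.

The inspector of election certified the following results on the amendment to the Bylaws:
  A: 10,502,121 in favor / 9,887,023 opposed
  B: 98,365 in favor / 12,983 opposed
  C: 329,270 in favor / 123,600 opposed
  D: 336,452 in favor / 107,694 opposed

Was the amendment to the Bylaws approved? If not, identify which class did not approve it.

A: a majority of 20996864 is 10498433; 10,498,433 required, 10,502,121 in favor — approved.
B: 4/5 of 122994 = 98395.20, rounded up to 98396; 98,396 required, 98,365 in favor — not approved.
C: 3/5 of 548548 = 329128.80, rounded up to 329129; 329,129 required, 329,270 in favor — approved.
D: 3/5 of 560723 = 336433.80, rounded up to 336434; 336,434 required, 336,452 in favor — approved.

Not approved — the B shares did not give the required vote.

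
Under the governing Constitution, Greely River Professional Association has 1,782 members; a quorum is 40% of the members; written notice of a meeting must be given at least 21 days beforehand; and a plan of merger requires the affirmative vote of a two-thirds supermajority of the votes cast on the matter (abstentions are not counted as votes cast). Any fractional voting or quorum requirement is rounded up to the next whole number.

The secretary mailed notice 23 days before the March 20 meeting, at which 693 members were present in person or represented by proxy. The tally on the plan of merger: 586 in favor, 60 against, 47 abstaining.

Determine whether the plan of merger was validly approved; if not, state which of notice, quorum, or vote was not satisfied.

Invalid — quorum requirement not satisfied.

Notice: 23 days given; 21 required. Satisfied.
Quorum: 40% of 1,782 = 712.80, rounded up to 713; 693 present. Not satisfied.
Vote: requires two-thirds of the votes cast (693 − 47 abstaining = 646); 2/3 of 646 = 430.67, rounded up to 431, so 431 needed; 586 in favor. Satisfied.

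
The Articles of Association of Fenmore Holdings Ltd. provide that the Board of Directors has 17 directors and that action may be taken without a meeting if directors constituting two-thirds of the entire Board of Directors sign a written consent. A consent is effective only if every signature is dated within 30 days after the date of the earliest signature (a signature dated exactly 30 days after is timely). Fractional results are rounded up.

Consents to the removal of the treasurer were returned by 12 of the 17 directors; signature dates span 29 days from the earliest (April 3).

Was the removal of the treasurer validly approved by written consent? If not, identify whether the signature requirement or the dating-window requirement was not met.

Effective — both the signature and dating-window requirements are satisfied.

Signatures required: two-thirds of 17 — 2/3 of 17 = 11.33, rounded up to 12, so 12 needed; 12 signed. Sufficient.
Dating window: the latest signature is 29 days after the earliest; the limit is 30 days. Within the window.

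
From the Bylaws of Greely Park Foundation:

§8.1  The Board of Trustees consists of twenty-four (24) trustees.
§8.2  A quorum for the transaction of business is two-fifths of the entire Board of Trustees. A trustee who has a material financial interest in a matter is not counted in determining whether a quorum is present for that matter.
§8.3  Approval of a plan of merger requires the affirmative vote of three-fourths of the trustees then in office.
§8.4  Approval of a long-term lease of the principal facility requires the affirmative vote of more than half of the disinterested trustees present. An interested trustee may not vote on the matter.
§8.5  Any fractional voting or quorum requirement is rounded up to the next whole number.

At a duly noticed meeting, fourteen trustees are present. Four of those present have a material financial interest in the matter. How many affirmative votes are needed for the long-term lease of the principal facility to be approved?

6

The long-term lease of the principal facility requires a majority of the disinterested trustees present (14 − 4 = 10).
A majority of 10 is 6.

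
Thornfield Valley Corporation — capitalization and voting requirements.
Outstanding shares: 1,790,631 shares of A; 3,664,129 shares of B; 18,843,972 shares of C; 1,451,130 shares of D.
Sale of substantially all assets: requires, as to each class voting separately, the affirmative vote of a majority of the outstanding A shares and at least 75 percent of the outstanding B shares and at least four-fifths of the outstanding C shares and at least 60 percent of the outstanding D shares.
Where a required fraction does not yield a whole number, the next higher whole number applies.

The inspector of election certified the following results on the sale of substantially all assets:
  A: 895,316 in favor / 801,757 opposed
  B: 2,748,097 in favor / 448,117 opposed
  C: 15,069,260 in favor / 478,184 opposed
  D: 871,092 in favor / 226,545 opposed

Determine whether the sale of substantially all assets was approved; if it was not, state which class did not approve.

A: a majority of 1790631 is 895316; 895,316 required, 895,316 in favor — approved.
B: 3/4 of 3664129 = 2748096.75, rounded up to 2748097; 2,748,097 required, 2,748,097 in favor — approved.
C: 4/5 of 18843972 = 15075177.60, rounded up to 15075178; 15,075,178 required, 15,069,260 in favor — not approved.
D: 3/5 of 1451130 = 870678; 870,678 required, 871,092 in favor — approved.

Not approved — the C shares did not give the required vote.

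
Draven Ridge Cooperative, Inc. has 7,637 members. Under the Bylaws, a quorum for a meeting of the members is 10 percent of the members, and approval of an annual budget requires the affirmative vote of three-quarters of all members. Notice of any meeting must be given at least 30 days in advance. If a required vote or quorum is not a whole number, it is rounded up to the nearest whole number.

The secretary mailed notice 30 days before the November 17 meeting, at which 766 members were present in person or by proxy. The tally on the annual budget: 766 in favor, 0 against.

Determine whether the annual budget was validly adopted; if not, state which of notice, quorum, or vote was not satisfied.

Invalid — vote requirement not satisfied.

Notice: 30 days given; 30 required. Satisfied.
Quorum: 10% of 7,637 = 763.70, rounded up to 764; 766 present. Satisfied.
Vote: requires three-fourths of all members (7,637); 3/4 of 7637 = 5727.75, rounded up to 5728, so 5,728 needed; 766 in favor. Not satisfied.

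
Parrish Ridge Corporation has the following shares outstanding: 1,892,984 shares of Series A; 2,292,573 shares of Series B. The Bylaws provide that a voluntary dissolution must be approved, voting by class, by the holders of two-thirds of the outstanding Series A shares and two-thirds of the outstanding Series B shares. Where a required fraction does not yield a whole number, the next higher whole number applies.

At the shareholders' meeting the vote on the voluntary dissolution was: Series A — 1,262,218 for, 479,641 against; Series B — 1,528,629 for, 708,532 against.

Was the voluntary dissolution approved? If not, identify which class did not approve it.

Series A: 2/3 of 1892984 = 1261989.33, rounded up to 1261990; 1,261,990 required, 1,262,218 in favor — approved.
Series B: 2/3 of 2292573 = 1528382; 1,528,382 required, 1,528,629 in favor — approved.

Approved — every class gave the required vote.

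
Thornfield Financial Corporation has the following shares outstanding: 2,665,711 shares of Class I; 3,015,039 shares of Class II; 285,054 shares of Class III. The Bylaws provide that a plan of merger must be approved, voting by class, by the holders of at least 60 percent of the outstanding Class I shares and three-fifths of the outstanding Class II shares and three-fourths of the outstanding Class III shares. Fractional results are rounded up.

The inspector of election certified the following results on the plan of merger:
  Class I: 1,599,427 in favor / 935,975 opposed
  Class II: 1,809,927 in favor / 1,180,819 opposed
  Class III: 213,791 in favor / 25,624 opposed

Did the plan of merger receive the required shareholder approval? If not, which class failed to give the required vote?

Approved — every class gave the required vote.

Class I: 3/5 of 2665711 = 1599426.60, rounded up to 1599427; 1,599,427 required, 1,599,427 in favor — approved.
Class II: 3/5 of 3015039 = 1809023.40, rounded up to 1809024; 1,809,024 required, 1,809,927 in favor — approved.
Class III: 3/4 of 285054 = 213790.50, rounded up to 213791; 213,791 required, 213,791 in favor — approved.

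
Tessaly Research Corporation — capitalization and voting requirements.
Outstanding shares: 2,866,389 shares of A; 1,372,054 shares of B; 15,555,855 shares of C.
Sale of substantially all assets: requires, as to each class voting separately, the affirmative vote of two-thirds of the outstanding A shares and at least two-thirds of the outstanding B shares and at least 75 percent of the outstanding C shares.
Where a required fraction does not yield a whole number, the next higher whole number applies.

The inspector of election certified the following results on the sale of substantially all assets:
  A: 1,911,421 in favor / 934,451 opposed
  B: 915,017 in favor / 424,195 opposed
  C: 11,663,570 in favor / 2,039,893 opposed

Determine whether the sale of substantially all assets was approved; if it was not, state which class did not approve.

A: 2/3 of 2866389 = 1910926; 1,910,926 required, 1,911,421 in favor — approved.
B: 2/3 of 1372054 = 914702.67, rounded up to 914703; 914,703 required, 915,017 in favor — approved.
C: 3/4 of 15555855 = 11666891.25, rounded up to 11666892; 11,666,892 required, 11,663,570 in favor — not approved.

Not approved — the C shares did not give the required vote.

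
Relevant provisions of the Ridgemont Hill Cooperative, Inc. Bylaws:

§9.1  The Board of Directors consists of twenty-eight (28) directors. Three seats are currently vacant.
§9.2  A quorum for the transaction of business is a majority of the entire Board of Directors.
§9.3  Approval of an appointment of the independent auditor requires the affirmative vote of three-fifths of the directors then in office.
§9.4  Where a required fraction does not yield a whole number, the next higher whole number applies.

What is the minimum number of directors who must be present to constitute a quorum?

A majority of 28 is 15.

15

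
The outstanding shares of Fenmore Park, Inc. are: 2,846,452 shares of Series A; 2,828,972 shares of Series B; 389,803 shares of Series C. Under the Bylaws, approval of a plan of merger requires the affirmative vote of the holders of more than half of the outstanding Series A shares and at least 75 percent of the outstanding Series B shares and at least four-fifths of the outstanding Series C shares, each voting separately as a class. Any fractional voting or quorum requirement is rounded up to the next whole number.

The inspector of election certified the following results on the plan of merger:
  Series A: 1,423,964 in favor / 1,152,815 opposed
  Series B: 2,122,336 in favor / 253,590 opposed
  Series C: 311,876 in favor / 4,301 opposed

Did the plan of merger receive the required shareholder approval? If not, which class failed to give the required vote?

Approved — every class gave the required vote.

Series A: a majority of 2846452 is 1423227; 1,423,227 required, 1,423,964 in favor — approved.
Series B: 3/4 of 2828972 = 2121729; 2,121,729 required, 2,122,336 in favor — approved.
Series C: 4/5 of 389803 = 311842.40, rounded up to 311843; 311,843 required, 311,876 in favor — approved.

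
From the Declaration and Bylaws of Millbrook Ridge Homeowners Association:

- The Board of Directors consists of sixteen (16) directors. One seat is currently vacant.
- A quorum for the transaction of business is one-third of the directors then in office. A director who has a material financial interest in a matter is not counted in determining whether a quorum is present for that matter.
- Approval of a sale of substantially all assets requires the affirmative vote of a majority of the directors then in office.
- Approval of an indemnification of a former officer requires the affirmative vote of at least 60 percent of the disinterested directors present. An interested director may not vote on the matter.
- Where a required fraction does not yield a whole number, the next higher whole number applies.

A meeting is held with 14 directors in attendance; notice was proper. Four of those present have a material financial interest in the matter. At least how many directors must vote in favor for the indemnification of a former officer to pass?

The indemnification of a former officer requires three-fifths of the disinterested directors present (14 − 4 = 10).
3/5 of 10 = 6.

6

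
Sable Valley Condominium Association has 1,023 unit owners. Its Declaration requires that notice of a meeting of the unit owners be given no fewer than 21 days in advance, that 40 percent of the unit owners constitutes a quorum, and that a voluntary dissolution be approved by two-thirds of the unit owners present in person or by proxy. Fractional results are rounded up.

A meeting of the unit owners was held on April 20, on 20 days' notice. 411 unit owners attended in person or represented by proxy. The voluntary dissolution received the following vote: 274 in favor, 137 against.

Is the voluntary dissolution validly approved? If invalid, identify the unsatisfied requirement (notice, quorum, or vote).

Notice: 20 days given; 21 required. Not satisfied.
Quorum: 40% of 1,023 = 409.20, rounded up to 410; 411 present. Satisfied.
Vote: requires two-thirds of those present (411); 2/3 of 411 = 274, so 274 needed; 274 in favor. Satisfied.

Invalid — notice requirement not satisfied.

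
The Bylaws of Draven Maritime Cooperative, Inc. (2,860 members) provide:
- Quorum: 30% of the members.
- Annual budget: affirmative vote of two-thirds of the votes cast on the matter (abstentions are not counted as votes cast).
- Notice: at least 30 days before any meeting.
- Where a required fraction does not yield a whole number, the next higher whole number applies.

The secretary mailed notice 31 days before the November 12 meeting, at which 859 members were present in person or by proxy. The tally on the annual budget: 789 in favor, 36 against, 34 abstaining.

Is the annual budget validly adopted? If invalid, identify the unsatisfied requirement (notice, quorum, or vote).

Notice: 31 days given; 30 required. Satisfied.
Quorum: 30% of 2,860 = 858; 859 present. Satisfied.
Vote: requires two-thirds of the votes cast (859 − 34 abstaining = 825); 2/3 of 825 = 550, so 550 needed; 789 in favor. Satisfied.

Valid — all requirements satisfied.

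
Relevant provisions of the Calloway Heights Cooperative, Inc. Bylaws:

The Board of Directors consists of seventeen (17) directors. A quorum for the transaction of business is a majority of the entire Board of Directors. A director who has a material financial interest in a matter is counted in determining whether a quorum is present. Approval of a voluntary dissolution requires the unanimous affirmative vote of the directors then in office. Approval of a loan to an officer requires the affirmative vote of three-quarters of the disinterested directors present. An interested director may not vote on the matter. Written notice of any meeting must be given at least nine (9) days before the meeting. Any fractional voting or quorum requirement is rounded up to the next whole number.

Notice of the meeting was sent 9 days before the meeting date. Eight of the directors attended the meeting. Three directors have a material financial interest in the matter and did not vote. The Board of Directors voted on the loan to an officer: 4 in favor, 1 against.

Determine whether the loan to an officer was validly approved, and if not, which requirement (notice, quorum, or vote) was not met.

Notice: 9 days given; 9 required (9 ≥ 9). Satisfied.
Quorum: 8 present (interested directors count toward quorum); quorum is 9. Not satisfied.
Vote: the loan to an officer requires three-fourths of the disinterested directors present (8 − 3 = 5). 3/4 of 5 = 3.75, rounded up to 4, so 4 affirmative votes are needed; 4 voted in favor. Satisfied. (Moot — without a quorum no business can be validly transacted.)

Invalid — quorum requirement not satisfied.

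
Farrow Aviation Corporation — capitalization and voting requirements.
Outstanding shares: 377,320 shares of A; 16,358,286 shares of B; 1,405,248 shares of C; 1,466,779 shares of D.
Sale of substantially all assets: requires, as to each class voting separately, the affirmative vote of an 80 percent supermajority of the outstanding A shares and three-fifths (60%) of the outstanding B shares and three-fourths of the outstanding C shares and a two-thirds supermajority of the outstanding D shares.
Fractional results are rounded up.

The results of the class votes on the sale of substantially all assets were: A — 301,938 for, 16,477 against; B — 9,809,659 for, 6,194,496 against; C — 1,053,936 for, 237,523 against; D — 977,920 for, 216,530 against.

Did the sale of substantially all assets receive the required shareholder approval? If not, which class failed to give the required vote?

Not approved — the B shares did not give the required vote.

A: 4/5 of 377320 = 301856; 301,856 required, 301,938 in favor — approved.
B: 3/5 of 16358286 = 9814971.60, rounded up to 9814972; 9,814,972 required, 9,809,659 in favor — not approved.
C: 3/4 of 1405248 = 1053936; 1,053,936 required, 1,053,936 in favor — approved.
D: 2/3 of 1466779 = 977852.67, rounded up to 977853; 977,853 required, 977,920 in favor — approved.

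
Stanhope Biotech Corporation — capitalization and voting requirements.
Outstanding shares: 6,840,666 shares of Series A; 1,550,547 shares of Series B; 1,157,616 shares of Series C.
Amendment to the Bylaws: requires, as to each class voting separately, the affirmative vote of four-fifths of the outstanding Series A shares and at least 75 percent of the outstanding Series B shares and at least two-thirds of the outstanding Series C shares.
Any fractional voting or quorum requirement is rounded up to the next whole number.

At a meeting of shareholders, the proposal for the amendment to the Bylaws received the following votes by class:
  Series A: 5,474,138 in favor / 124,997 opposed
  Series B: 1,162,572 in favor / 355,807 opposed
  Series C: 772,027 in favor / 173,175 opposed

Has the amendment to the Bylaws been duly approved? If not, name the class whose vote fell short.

Series A: 4/5 of 6840666 = 5472532.80, rounded up to 5472533; 5,472,533 required, 5,474,138 in favor — approved.
Series B: 3/4 of 1550547 = 1162910.25, rounded up to 1162911; 1,162,911 required, 1,162,572 in favor — not approved.
Series C: 2/3 of 1157616 = 771744; 771,744 required, 772,027 in favor — approved.

Not approved — the Series B shares did not give the required vote.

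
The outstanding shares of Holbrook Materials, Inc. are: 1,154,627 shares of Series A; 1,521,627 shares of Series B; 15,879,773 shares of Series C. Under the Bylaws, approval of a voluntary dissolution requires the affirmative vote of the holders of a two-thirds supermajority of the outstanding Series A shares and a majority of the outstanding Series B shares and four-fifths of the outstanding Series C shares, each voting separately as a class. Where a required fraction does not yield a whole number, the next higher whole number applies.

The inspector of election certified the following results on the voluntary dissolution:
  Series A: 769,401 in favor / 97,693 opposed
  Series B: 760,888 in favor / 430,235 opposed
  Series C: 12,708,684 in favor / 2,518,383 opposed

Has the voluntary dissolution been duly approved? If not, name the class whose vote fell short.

Not approved — the Series A shares did not give the required vote.

Series A: 2/3 of 1154627 = 769751.33, rounded up to 769752; 769,752 required, 769,401 in favor — not approved.
Series B: a majority of 1521627 is 760814; 760,814 required, 760,888 in favor — approved.
Series C: 4/5 of 15879773 = 12703818.40, rounded up to 12703819; 12,703,819 required, 12,708,684 in favor — approved.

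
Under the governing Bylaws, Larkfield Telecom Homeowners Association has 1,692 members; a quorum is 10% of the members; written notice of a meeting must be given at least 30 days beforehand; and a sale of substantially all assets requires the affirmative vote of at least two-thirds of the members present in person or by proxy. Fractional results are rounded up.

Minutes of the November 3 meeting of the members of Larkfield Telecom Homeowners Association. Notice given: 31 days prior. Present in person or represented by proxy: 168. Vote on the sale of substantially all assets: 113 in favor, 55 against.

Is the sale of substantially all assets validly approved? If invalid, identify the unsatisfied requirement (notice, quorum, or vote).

Invalid — quorum requirement not satisfied.

Notice: 31 days given; 30 required. Satisfied.
Quorum: 10% of 1,692 = 169.20, rounded up to 170; 168 present. Not satisfied.
Vote: requires two-thirds of those present (168); 2/3 of 168 = 112, so 112 needed; 113 in favor. Satisfied.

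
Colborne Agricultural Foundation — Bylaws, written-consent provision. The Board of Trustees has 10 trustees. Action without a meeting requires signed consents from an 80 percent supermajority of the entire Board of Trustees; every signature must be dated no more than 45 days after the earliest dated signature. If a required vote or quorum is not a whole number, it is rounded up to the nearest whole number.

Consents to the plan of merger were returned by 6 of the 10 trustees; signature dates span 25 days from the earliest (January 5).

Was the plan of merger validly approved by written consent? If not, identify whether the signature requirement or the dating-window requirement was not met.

Not effective — insufficient signatures.

Signatures required: an 80 percent supermajority of 10 — 4/5 of 10 = 8, so 8 needed; 6 signed. Insufficient.
Dating window: the latest signature is 25 days after the earliest; the limit is 45 days. Within the window.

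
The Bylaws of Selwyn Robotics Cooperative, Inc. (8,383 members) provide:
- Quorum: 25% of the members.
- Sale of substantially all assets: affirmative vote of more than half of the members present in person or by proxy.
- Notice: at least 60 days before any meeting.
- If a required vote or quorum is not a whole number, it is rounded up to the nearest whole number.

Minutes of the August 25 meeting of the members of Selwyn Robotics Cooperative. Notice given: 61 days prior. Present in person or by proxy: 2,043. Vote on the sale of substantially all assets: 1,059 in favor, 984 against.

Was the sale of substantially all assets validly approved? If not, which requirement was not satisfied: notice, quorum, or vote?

Invalid — quorum requirement not satisfied.

Notice: 61 days given; 60 required. Satisfied.
Quorum: 25% of 8,383 = 2,095.75, rounded up to 2,096; 2,043 present. Not satisfied.
Vote: requires a majority of those present (2,043); a majority of 2043 is 1022, so 1,022 needed; 1,059 in favor. Satisfied.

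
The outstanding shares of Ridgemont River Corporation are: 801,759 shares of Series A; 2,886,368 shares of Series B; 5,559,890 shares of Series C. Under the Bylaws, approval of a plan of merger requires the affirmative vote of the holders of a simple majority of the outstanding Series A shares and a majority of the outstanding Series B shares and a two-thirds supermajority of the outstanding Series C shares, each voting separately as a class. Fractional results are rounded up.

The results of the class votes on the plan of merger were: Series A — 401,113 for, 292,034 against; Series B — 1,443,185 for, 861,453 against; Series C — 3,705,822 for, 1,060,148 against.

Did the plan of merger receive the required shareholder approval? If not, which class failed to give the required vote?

Not approved — the Series C shares did not give the required vote.

Series A: a majority of 801759 is 400880; 400,880 required, 401,113 in favor — approved.
Series B: a majority of 2886368 is 1443185; 1,443,185 required, 1,443,185 in favor — approved.
Series C: 2/3 of 5559890 = 3706593.33, rounded up to 3706594; 3,706,594 required, 3,705,822 in favor — not approved.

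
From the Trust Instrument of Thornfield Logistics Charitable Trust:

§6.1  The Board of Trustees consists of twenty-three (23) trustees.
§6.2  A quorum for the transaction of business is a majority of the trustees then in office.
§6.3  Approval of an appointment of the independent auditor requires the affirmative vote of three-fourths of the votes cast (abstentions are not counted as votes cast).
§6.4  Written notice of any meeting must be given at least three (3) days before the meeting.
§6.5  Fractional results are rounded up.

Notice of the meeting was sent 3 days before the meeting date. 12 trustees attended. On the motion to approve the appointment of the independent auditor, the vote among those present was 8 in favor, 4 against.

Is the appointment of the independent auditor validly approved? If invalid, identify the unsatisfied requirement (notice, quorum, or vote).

Notice: 3 days given; 3 required (3 ≥ 3). Satisfied.
Quorum: 12 present; quorum is 12. Satisfied.
Vote: the appointment of the independent auditor requires three-fourths of the votes cast (12). 3/4 of 12 = 9, so 9 affirmative votes are needed; 8 voted in favor. Not satisfied.

Invalid — vote requirement not satisfied.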